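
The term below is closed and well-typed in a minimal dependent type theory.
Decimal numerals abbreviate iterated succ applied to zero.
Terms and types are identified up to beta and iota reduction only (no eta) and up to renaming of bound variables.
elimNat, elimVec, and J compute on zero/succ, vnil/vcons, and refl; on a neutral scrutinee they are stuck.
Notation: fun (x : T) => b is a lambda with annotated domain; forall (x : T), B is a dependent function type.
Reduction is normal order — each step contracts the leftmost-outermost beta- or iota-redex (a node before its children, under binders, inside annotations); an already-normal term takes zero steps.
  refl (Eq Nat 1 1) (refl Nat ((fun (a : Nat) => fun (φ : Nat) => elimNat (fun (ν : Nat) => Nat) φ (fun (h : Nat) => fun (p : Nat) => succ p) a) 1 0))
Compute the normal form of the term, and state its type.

normal form:
  refl (Eq Nat 1 1) (refl Nat 1)
inferred type:
  Eq (Eq Nat 1 1) (refl Nat 1) (refl Nat 1)
observation: the first redex contracted is a beta-redex; the normal form is reached in 6 normal-order steps.


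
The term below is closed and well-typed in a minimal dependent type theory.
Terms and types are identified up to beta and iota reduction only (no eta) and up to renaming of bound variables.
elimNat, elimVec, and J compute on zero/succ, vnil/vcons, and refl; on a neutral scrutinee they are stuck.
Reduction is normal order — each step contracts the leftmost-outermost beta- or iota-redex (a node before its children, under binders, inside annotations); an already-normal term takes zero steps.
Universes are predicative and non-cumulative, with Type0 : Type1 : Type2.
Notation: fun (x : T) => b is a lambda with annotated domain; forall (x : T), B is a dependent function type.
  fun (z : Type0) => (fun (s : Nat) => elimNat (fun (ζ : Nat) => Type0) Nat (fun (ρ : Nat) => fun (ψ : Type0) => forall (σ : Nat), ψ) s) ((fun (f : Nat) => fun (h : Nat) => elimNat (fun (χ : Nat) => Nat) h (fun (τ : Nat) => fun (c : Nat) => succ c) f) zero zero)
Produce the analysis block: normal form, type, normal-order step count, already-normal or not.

normal form:
  fun (z : Type0) => Nat
type:
  forall (z : Type0), Type0
reduction steps (normal order): 5
already normal: no
first contracted redex: a beta-redex


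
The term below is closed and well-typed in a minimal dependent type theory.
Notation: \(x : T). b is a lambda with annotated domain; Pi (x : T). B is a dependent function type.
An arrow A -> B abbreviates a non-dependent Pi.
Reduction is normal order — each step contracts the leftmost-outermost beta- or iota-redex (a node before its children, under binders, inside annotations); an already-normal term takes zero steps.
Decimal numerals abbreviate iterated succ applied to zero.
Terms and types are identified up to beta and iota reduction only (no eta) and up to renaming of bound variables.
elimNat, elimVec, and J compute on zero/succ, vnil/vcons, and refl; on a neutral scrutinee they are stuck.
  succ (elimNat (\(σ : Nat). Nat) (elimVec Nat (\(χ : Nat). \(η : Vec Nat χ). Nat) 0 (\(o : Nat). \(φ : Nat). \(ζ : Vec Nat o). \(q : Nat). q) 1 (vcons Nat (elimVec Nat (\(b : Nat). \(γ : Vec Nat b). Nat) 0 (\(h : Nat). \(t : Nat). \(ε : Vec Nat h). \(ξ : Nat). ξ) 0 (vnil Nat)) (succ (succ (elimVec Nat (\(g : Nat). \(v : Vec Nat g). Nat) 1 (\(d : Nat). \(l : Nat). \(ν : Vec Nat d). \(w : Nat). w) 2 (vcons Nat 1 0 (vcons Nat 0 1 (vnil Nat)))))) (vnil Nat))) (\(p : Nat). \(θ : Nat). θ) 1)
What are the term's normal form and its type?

reduced normal form:
  1
the term's type:
  Nat


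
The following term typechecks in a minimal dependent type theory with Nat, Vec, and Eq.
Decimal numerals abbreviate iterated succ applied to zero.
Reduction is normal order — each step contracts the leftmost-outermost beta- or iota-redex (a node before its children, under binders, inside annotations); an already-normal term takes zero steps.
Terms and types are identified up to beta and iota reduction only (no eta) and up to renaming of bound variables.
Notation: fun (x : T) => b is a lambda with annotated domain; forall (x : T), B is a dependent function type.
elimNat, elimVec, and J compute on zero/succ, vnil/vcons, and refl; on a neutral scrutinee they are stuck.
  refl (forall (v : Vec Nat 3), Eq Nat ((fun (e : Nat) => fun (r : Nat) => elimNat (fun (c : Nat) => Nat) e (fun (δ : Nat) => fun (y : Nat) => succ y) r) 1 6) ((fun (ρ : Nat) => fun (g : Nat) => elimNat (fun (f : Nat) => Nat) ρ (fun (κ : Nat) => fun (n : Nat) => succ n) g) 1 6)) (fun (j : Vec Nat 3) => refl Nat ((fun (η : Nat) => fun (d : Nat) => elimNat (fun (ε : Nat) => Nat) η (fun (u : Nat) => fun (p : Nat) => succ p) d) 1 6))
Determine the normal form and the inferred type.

reduced normal form:
  refl (forall (v : Vec Nat 3), Eq Nat 7 7) (fun (e : Vec Nat 3) => refl Nat 7)
type:
  Eq (forall (v : Vec Nat 3), Eq Nat 7 7) (fun (e : Vec Nat 3) => refl Nat 7) (fun (r : Vec Nat 3) => refl Nat 7)
observation: the first redex contracted is a beta-redex; the normal form is reached in 63 normal-order steps.


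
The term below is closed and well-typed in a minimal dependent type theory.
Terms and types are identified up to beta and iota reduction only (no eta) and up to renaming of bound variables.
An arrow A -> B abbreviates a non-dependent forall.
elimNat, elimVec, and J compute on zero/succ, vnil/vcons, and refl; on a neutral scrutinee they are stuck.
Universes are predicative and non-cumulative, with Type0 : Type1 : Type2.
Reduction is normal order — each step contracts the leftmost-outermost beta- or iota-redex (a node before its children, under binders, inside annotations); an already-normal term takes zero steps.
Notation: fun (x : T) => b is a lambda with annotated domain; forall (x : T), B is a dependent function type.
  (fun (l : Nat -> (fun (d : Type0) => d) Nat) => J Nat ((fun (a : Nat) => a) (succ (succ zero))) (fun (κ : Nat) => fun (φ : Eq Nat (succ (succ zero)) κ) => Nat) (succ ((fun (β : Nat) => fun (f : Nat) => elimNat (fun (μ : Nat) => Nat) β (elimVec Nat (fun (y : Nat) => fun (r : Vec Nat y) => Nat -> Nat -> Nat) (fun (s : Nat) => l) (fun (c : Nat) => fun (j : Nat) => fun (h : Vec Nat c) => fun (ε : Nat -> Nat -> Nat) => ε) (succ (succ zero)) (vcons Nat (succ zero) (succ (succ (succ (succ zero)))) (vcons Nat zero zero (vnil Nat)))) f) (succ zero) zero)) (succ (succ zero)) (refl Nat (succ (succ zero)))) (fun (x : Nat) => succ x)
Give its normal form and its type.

resulting normal form:
  succ (succ zero)
inferred type:
  Nat
observation: 5 normal-order steps separate the term from its normal form.


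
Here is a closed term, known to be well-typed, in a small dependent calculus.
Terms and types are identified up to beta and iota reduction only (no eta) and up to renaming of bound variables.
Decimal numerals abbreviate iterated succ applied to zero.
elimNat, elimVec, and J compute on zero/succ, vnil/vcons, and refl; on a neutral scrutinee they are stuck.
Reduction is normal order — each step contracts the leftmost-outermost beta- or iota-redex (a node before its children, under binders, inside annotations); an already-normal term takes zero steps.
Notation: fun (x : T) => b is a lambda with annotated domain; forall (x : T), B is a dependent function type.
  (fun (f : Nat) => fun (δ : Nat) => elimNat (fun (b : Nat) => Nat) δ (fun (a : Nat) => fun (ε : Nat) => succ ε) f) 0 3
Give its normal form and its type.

reduced normal form:
  3
inferred type:
  Nat


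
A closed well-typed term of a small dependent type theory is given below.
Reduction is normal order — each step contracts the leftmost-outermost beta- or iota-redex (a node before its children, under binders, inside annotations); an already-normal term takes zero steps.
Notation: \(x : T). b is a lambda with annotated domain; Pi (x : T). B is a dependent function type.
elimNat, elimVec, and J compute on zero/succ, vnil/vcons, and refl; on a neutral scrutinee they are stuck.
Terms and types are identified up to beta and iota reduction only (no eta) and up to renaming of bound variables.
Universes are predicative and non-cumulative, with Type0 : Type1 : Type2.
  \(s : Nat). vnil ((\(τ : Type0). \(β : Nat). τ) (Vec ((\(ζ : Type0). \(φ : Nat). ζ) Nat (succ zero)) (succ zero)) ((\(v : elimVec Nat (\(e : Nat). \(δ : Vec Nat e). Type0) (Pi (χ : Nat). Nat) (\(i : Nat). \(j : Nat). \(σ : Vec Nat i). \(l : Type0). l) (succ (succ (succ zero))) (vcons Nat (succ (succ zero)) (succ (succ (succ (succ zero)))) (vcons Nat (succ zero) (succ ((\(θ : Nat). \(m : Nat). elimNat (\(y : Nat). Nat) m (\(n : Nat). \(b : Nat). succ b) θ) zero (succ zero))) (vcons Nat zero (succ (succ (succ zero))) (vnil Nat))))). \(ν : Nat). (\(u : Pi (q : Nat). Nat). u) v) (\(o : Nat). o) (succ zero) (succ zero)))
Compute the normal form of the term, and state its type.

reduced normal form:
  \(s : Nat). vnil (Vec Nat (succ zero))
inferred type:
  Pi (s : Nat). Vec (Vec Nat (succ zero)) zero


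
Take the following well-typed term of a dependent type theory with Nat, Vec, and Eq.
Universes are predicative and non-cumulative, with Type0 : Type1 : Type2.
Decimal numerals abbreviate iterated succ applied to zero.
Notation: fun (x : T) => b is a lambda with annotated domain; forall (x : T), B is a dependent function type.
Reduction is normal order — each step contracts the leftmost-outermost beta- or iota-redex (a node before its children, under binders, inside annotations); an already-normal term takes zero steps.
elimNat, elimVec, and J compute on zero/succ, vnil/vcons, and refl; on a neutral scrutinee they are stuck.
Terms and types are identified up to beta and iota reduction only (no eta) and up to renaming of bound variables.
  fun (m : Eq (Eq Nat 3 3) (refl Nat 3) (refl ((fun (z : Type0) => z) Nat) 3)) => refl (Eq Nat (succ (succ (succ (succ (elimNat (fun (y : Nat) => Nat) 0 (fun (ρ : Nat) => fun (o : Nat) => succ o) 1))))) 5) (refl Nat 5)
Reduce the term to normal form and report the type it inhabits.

reduced normal form:
  fun (m : Eq (Eq Nat 3 3) (refl Nat 3) (refl Nat 3)) => refl (Eq Nat 5 5) (refl Nat 5)
the term's type:
  forall (m : Eq (Eq Nat 3 3) (refl Nat 3) (refl Nat 3)), Eq (Eq Nat 5 5) (refl Nat 5) (refl Nat 5)


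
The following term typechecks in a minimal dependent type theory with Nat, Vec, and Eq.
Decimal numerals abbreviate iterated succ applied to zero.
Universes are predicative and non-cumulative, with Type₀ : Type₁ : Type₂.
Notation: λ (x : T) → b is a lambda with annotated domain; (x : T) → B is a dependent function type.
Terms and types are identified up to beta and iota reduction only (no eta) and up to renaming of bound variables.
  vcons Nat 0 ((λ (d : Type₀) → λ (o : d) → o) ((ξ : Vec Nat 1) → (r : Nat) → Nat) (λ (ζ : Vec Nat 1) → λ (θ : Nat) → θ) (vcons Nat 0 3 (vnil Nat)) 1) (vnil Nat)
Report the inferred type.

inferred type:
  Vec Nat 1


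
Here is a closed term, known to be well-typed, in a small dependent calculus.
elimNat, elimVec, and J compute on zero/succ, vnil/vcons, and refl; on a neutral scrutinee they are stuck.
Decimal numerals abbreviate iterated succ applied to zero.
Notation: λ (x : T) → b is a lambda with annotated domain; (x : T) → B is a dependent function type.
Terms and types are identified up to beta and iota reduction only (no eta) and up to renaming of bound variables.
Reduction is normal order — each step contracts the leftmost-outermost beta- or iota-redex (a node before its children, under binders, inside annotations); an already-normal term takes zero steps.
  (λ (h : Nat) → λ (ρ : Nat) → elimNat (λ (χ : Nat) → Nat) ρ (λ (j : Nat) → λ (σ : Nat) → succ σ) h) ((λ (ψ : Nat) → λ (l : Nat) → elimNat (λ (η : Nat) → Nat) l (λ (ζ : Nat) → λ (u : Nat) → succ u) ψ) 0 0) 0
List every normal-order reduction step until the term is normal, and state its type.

normal-order reduction:
  (λ (h : Nat) → λ (ρ : Nat) → elimNat (λ (χ : Nat) → Nat) ρ (λ (j : Nat) → λ (σ : Nat) → succ σ) h) ((λ (ψ : Nat) → λ (l : Nat) → elimNat (λ (η : Nat) → Nat) l (λ (ζ : Nat) → λ (u : Nat) → succ u) ψ) 0 0) 0
  ~> (λ (h : Nat) → elimNat (λ (ρ : Nat) → Nat) h (λ (χ : Nat) → λ (j : Nat) → succ j) ((λ (σ : Nat) → λ (ψ : Nat) → elimNat (λ (l : Nat) → Nat) ψ (λ (η : Nat) → λ (ζ : Nat) → succ ζ) σ) 0 0)) 0
  ~> elimNat (λ (h : Nat) → Nat) 0 (λ (ρ : Nat) → λ (χ : Nat) → succ χ) ((λ (j : Nat) → λ (σ : Nat) → elimNat (λ (ψ : Nat) → Nat) σ (λ (l : Nat) → λ (η : Nat) → succ η) j) 0 0)
  ~> elimNat (λ (h : Nat) → Nat) 0 (λ (ρ : Nat) → λ (χ : Nat) → succ χ) ((λ (j : Nat) → elimNat (λ (σ : Nat) → Nat) j (λ (ψ : Nat) → λ (l : Nat) → succ l) 0) 0)
  ~> elimNat (λ (h : Nat) → Nat) 0 (λ (ρ : Nat) → λ (χ : Nat) → succ χ) (elimNat (λ (j : Nat) → Nat) 0 (λ (σ : Nat) → λ (ψ : Nat) → succ ψ) 0)
  ~> elimNat (λ (h : Nat) → Nat) 0 (λ (ρ : Nat) → λ (χ : Nat) → succ χ) 0
  ~> 0
type:
  Nat


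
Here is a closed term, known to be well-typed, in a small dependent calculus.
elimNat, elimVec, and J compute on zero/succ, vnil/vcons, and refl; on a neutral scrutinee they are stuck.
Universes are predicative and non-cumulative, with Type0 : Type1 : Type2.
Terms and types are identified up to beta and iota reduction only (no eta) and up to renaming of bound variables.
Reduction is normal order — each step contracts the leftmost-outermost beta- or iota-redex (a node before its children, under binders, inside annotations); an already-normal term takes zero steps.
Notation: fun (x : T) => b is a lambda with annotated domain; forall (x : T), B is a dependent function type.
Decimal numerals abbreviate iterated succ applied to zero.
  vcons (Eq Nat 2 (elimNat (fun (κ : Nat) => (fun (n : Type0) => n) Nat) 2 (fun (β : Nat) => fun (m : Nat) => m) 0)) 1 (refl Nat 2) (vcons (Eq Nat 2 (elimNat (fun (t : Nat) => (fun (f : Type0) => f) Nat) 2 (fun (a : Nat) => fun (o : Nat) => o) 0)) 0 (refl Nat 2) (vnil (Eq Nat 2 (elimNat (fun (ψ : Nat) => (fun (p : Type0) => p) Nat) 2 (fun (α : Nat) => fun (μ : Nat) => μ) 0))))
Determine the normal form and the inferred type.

normal form:
  vcons (Eq Nat 2 2) 1 (refl Nat 2) (vcons (Eq Nat 2 2) 0 (refl Nat 2) (vnil (Eq Nat 2 2)))
the term's type:
  Vec (Eq Nat 2 2) 2
observation: the term reaches its normal form after 3 normal-order steps.


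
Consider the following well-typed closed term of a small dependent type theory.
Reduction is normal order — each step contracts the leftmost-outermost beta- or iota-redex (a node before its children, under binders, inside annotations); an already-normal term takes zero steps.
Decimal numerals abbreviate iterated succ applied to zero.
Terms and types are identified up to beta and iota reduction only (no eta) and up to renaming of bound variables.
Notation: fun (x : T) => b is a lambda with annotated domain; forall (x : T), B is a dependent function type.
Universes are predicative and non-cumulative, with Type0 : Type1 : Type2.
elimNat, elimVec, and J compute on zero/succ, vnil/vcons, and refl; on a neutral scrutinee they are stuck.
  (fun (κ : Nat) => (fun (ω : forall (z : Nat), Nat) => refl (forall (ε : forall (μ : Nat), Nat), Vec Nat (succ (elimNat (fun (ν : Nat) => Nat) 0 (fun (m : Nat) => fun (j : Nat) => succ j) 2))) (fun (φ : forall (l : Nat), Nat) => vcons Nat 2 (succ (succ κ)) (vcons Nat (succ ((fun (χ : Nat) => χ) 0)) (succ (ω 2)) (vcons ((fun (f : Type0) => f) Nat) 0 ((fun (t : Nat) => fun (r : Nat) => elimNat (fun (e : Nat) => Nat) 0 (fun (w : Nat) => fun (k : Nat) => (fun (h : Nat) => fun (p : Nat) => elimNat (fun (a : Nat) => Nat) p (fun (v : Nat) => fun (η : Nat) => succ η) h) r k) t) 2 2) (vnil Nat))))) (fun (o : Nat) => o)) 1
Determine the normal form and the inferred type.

normal form:
  refl (forall (κ : forall (ω : Nat), Nat), Vec Nat 3) (fun (z : forall (ε : Nat), Nat) => vcons Nat 2 3 (vcons Nat 1 3 (vcons Nat 0 4 (vnil Nat))))
type:
  Eq (forall (κ : forall (ω : Nat), Nat), Vec Nat 3) (fun (z : forall (ε : Nat), Nat) => vcons Nat 2 3 (vcons Nat 1 3 (vcons Nat 0 4 (vnil Nat)))) (fun (μ : forall (ν : Nat), Nat) => vcons Nat 2 3 (vcons Nat 1 3 (vcons Nat 0 4 (vnil Nat))))
observation: 39 normal-order steps normalize the term, beginning with a beta-redex.


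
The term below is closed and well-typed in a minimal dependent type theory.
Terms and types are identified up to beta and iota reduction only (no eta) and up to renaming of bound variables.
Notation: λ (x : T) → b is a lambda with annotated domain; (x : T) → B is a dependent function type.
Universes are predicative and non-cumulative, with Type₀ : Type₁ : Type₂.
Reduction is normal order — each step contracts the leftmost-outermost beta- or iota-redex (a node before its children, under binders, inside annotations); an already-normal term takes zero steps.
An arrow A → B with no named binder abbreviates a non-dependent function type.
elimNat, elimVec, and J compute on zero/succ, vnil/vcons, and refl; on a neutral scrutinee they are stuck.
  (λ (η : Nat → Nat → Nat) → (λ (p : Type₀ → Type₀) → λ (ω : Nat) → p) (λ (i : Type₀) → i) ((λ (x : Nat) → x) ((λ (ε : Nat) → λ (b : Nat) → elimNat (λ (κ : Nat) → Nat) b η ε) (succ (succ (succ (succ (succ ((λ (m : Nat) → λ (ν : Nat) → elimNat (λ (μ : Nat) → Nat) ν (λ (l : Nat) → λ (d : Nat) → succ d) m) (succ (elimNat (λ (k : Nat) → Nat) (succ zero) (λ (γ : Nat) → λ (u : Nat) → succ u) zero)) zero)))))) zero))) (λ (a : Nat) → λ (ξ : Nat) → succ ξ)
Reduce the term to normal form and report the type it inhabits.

resulting normal form:
  λ (η : Type₀) → η
inferred type:
  Type₀ → Type₀
observation: normalization takes exactly 3 steps under the normal-order strategy.


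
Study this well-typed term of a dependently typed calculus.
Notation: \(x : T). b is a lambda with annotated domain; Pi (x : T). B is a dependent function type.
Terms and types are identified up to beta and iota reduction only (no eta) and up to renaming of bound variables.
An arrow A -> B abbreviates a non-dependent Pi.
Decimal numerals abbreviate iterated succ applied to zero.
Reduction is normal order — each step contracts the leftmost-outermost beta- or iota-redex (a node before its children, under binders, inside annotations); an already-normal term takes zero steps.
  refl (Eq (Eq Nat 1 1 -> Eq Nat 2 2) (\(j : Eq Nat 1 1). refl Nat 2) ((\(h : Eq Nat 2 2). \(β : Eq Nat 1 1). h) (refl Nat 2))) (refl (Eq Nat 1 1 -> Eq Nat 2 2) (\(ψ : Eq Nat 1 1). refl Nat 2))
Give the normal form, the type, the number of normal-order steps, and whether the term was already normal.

normal form:
  refl (Eq (Eq Nat 1 1 -> Eq Nat 2 2) (\(j : Eq Nat 1 1). refl Nat 2) (\(h : Eq Nat 1 1). refl Nat 2)) (refl (Eq Nat 1 1 -> Eq Nat 2 2) (\(β : Eq Nat 1 1). refl Nat 2))
the term's type:
  Eq (Eq (Eq Nat 1 1 -> Eq Nat 2 2) (\(j : Eq Nat 1 1). refl Nat 2) (\(h : Eq Nat 1 1). refl Nat 2)) (refl (Eq Nat 1 1 -> Eq Nat 2 2) (\(β : Eq Nat 1 1). refl Nat 2)) (refl (Eq Nat 1 1 -> Eq Nat 2 2) (\(ψ : Eq Nat 1 1). refl Nat 2))
steps to reach normal form (normal order): 1
started in normal form: no
first contracted redex: a beta-redex


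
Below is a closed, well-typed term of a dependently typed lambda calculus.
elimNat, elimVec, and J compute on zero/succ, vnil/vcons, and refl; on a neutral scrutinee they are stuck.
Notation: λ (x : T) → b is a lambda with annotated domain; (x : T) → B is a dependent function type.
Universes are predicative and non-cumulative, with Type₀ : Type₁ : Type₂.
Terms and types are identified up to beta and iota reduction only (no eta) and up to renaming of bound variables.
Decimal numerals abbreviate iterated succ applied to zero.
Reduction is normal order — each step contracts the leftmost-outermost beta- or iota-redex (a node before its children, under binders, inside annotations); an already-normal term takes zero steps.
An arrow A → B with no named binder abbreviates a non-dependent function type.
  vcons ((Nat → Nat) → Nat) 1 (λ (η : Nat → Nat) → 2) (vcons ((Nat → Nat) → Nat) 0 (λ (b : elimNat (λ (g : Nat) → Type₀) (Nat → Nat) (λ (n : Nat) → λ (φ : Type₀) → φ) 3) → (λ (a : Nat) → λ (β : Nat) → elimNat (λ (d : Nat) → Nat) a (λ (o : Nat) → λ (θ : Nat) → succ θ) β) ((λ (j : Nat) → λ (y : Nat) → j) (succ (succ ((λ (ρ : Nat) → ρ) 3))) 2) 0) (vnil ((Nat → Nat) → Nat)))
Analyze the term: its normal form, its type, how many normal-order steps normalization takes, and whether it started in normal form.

reduced normal form:
  vcons ((Nat → Nat) → Nat) 1 (λ (η : Nat → Nat) → 2) (vcons ((Nat → Nat) → Nat) 0 (λ (b : Nat → Nat) → 5) (vnil ((Nat → Nat) → Nat)))
type:
  Vec ((Nat → Nat) → Nat) 2
steps to reach normal form (normal order): 16
term was already normal: no
first redex: an elimNat iota-redex


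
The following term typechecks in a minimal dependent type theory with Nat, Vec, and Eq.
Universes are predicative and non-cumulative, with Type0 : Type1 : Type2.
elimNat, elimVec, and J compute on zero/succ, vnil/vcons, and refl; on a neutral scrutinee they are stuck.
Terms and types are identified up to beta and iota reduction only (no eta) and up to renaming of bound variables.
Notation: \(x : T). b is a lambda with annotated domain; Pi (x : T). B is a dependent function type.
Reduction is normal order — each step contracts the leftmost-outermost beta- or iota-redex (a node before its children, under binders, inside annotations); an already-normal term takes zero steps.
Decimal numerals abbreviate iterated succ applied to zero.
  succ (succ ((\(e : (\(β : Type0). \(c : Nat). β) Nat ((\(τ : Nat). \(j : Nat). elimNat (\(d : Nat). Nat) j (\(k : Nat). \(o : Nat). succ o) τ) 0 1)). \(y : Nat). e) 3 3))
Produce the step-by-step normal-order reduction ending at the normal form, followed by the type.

normal-order reduction sequence:
  succ (succ ((\(e : (\(β : Type0). \(c : Nat). β) Nat ((\(τ : Nat). \(j : Nat). elimNat (\(d : Nat). Nat) j (\(k : Nat). \(o : Nat). succ o) τ) 0 1)). \(y : Nat). e) 3 3))
  ~> succ (succ ((\(e : Nat). 3) 3))
  ~> 5
the term's type:
  Nat


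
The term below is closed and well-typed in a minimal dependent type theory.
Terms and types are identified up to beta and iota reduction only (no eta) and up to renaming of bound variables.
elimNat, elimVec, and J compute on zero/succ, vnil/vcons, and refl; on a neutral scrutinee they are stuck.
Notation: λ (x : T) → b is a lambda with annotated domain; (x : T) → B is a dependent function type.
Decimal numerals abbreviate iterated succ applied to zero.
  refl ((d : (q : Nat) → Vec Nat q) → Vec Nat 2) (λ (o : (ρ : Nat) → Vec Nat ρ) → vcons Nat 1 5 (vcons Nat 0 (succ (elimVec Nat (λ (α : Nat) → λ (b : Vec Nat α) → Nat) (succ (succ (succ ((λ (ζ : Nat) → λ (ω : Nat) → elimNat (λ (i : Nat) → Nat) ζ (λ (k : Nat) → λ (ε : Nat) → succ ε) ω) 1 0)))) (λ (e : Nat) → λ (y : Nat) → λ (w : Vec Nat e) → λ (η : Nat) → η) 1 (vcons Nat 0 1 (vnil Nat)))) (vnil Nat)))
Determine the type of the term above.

inferred type:
  Eq ((d : (q : Nat) → Vec Nat q) → Vec Nat 2) (λ (o : (ρ : Nat) → Vec Nat ρ) → vcons Nat 1 5 (vcons Nat 0 5 (vnil Nat))) (λ (α : (b : Nat) → Vec Nat b) → vcons Nat 1 5 (vcons Nat 0 5 (vnil Nat)))


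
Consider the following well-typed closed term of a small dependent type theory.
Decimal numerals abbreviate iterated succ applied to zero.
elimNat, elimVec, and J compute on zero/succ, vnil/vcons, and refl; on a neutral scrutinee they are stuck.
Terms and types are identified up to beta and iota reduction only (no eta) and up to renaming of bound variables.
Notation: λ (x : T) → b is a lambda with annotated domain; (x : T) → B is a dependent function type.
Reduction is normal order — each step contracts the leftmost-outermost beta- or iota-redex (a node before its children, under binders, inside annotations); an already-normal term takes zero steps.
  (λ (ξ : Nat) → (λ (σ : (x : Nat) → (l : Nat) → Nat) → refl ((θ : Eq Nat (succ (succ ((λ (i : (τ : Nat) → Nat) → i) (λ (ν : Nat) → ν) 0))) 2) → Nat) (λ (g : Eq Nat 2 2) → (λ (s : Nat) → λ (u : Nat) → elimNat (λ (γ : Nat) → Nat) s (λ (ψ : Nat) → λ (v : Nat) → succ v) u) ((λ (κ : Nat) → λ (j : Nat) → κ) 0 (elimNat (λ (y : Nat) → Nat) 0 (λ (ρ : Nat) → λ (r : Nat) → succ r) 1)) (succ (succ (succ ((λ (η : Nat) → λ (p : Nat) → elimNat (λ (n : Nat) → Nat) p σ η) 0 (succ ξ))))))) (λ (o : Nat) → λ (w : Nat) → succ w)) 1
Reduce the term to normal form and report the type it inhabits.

normal form:
  refl ((ξ : Eq Nat 2 2) → Nat) (λ (σ : Eq Nat 2 2) → 5)
type:
  Eq ((ξ : Eq Nat 2 2) → Nat) (λ (σ : Eq Nat 2 2) → 5) (λ (x : Eq Nat 2 2) → 5)
observation: the first redex contracted is a beta-redex; the normal form is reached in 27 normal-order steps.


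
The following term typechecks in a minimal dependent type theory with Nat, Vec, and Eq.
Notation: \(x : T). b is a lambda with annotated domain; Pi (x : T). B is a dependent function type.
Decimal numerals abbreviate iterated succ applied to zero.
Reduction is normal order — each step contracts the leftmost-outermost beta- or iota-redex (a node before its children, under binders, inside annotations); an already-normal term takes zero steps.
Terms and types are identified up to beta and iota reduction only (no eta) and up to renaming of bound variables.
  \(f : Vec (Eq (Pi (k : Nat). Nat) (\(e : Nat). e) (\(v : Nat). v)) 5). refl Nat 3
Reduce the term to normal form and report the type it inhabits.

resulting normal form:
  \(f : Vec (Eq (Pi (k : Nat). Nat) (\(e : Nat). e) (\(v : Nat). v)) 5). refl Nat 3
type:
  Pi (f : Vec (Eq (Pi (k : Nat). Nat) (\(e : Nat). e) (\(v : Nat). v)) 5). Eq Nat 3 3
observation: the term is already in normal form.


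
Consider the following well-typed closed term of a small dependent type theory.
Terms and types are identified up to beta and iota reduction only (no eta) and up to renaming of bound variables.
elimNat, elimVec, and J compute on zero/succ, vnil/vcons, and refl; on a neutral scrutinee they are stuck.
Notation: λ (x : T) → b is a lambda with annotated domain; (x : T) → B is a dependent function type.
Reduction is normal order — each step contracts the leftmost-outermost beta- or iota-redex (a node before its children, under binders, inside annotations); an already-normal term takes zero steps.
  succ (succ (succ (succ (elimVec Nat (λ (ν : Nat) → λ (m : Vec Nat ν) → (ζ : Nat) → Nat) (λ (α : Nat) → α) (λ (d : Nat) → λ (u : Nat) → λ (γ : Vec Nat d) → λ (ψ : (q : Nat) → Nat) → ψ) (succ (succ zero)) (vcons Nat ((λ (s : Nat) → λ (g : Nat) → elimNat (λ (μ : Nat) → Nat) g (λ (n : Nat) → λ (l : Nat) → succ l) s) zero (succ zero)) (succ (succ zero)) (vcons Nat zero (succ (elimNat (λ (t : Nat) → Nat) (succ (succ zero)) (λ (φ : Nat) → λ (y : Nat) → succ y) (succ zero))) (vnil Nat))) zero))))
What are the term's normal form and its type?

reduced normal form:
  succ (succ (succ (succ zero)))
the term's type:
  Nat


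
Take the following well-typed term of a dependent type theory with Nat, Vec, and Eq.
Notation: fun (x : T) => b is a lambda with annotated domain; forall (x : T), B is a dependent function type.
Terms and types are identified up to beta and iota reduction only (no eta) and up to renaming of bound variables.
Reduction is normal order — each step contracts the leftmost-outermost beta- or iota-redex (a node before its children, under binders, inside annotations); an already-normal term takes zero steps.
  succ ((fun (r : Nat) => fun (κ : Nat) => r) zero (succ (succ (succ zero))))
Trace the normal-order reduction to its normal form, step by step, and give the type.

normal-order reduction sequence:
  succ ((fun (r : Nat) => fun (κ : Nat) => r) zero (succ (succ (succ zero))))
  ~> succ ((fun (r : Nat) => zero) (succ (succ (succ zero))))
  ~> succ zero
type:
  Nat


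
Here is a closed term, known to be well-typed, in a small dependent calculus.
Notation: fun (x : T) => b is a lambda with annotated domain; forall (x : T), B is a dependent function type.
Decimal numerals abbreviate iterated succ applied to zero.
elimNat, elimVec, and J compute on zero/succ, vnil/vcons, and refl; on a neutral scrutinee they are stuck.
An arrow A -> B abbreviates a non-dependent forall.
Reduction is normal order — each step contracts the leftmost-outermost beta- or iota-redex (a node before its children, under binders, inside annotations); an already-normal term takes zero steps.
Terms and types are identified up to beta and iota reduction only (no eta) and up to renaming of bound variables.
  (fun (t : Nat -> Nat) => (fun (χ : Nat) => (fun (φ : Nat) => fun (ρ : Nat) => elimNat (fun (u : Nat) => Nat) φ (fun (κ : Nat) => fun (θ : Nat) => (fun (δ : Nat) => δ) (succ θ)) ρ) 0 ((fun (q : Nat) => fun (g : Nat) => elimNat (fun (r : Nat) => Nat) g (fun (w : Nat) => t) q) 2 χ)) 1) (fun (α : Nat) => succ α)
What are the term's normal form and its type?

resulting normal form:
  3
inferred type:
  Nat
observation: normalization takes exactly 24 steps under the normal-order strategy.


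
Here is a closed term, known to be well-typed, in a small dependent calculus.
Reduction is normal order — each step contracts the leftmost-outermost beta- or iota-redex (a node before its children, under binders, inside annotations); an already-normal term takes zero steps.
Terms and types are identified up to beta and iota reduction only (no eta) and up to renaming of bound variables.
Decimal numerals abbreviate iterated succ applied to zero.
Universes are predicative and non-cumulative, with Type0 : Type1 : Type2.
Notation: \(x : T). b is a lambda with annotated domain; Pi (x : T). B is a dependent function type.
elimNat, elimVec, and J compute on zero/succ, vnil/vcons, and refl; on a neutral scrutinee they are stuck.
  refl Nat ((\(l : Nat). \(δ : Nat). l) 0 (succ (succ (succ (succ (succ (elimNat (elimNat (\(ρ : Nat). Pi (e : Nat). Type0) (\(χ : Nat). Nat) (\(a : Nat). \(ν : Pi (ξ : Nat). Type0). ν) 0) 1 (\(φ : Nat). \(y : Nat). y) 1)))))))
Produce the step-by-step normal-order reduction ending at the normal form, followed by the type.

normal-order reduction sequence:
  refl Nat ((\(l : Nat). \(δ : Nat). l) 0 (succ (succ (succ (succ (succ (elimNat (elimNat (\(ρ : Nat). Pi (e : Nat). Type0) (\(χ : Nat). Nat) (\(a : Nat). \(ν : Pi (ξ : Nat). Type0). ν) 0) 1 (\(φ : Nat). \(y : Nat). y) 1)))))))
  ~> refl Nat ((\(l : Nat). 0) (succ (succ (succ (succ (succ (elimNat (elimNat (\(δ : Nat). Pi (ρ : Nat). Type0) (\(e : Nat). Nat) (\(χ : Nat). \(a : Pi (ν : Nat). Type0). a) 0) 1 (\(ξ : Nat). \(φ : Nat). φ) 1)))))))
  ~> refl Nat 0
the term's type:
  Eq Nat 0 0


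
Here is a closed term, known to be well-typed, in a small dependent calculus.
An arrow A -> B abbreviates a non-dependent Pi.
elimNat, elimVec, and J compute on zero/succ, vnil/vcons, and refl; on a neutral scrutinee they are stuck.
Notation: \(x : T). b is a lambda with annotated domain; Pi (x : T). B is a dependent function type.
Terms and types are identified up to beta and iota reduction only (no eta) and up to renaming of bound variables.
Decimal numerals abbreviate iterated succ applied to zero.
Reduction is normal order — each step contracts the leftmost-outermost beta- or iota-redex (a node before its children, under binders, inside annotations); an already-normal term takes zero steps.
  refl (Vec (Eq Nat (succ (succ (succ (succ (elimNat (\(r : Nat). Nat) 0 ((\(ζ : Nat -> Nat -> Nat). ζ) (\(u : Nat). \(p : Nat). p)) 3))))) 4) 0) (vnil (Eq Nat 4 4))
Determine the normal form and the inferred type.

normal form:
  refl (Vec (Eq Nat 4 4) 0) (vnil (Eq Nat 4 4))
inferred type:
  Eq (Vec (Eq Nat 4 4) 0) (vnil (Eq Nat 4 4)) (vnil (Eq Nat 4 4))


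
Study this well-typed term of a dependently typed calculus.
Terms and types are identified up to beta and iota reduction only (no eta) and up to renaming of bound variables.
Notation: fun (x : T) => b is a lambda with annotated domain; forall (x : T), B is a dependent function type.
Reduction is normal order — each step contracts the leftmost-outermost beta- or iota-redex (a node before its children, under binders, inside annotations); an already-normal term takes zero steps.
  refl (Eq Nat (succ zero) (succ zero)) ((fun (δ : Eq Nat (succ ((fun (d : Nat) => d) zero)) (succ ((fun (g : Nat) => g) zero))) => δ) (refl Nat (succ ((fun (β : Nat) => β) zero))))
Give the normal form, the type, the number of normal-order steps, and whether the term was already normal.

resulting normal form:
  refl (Eq Nat (succ zero) (succ zero)) (refl Nat (succ zero))
the term's type:
  Eq (Eq Nat (succ zero) (succ zero)) (refl Nat (succ zero)) (refl Nat (succ zero))
steps to reach normal form (normal order): 2
started in normal form: no
first contracted redex: a beta-redex


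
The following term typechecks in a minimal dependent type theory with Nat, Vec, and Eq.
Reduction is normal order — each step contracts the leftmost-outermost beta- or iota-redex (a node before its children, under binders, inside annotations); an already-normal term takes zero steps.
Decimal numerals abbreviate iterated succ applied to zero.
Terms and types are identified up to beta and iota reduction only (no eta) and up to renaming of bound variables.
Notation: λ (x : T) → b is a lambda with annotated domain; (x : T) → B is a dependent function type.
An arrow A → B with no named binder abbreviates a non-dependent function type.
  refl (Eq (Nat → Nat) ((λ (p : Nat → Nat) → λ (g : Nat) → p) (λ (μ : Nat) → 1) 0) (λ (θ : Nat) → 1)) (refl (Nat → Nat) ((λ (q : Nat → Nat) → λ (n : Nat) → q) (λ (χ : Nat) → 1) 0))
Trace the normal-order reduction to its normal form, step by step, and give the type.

normal-order reduction:
  refl (Eq (Nat → Nat) ((λ (p : Nat → Nat) → λ (g : Nat) → p) (λ (μ : Nat) → 1) 0) (λ (θ : Nat) → 1)) (refl (Nat → Nat) ((λ (q : Nat → Nat) → λ (n : Nat) → q) (λ (χ : Nat) → 1) 0))
  ~> refl (Eq (Nat → Nat) ((λ (p : Nat) → λ (g : Nat) → 1) 0) (λ (μ : Nat) → 1)) (refl (Nat → Nat) ((λ (θ : Nat → Nat) → λ (q : Nat) → θ) (λ (n : Nat) → 1) 0))
  ~> refl (Eq (Nat → Nat) (λ (p : Nat) → 1) (λ (g : Nat) → 1)) (refl (Nat → Nat) ((λ (μ : Nat → Nat) → λ (θ : Nat) → μ) (λ (q : Nat) → 1) 0))
  ~> refl (Eq (Nat → Nat) (λ (p : Nat) → 1) (λ (g : Nat) → 1)) (refl (Nat → Nat) ((λ (μ : Nat) → λ (θ : Nat) → 1) 0))
  ~> refl (Eq (Nat → Nat) (λ (p : Nat) → 1) (λ (g : Nat) → 1)) (refl (Nat → Nat) (λ (μ : Nat) → 1))
type:
  Eq (Eq (Nat → Nat) (λ (p : Nat) → 1) (λ (g : Nat) → 1)) (refl (Nat → Nat) (λ (μ : Nat) → 1)) (refl (Nat → Nat) (λ (θ : Nat) → 1))


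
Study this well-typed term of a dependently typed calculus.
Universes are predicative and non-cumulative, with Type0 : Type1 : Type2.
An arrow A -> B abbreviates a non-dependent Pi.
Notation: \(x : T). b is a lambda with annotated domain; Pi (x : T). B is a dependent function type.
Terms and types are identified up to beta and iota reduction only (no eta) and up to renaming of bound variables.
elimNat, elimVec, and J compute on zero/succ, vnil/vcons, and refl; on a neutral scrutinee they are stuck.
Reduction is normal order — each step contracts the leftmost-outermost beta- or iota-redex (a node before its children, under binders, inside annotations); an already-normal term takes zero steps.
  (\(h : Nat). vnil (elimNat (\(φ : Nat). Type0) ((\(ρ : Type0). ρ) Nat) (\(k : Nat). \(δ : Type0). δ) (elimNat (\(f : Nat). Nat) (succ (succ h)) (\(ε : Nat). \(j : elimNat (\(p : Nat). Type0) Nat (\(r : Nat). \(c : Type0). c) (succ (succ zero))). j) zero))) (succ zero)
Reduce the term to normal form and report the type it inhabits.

normal form:
  vnil Nat
inferred type:
  Vec Nat zero
observation: the leftmost-outermost redex is a beta-redex, and normalization takes 13 steps.


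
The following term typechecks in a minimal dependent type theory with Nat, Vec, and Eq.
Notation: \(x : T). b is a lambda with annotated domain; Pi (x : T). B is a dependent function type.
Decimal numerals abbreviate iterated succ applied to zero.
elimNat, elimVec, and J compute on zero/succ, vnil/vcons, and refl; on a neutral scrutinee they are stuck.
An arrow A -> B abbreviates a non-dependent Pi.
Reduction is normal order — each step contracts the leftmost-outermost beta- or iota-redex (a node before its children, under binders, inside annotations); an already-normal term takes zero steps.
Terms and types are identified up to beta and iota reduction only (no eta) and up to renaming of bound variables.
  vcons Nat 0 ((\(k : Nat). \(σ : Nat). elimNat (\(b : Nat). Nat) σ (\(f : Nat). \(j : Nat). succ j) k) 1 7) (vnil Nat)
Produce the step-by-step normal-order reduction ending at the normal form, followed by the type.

normal-order reduction sequence:
  vcons Nat 0 ((\(k : Nat). \(σ : Nat). elimNat (\(b : Nat). Nat) σ (\(f : Nat). \(j : Nat). succ j) k) 1 7) (vnil Nat)
  ~> vcons Nat 0 ((\(k : Nat). elimNat (\(σ : Nat). Nat) k (\(b : Nat). \(f : Nat). succ f) 1) 7) (vnil Nat)
  ~> vcons Nat 0 (elimNat (\(k : Nat). Nat) 7 (\(σ : Nat). \(b : Nat). succ b) 1) (vnil Nat)
  ~> vcons Nat 0 ((\(k : Nat). \(σ : Nat). succ σ) 0 (elimNat (\(b : Nat). Nat) 7 (\(f : Nat). \(j : Nat). succ j) 0)) (vnil Nat)
  ~> vcons Nat 0 ((\(k : Nat). succ k) (elimNat (\(σ : Nat). Nat) 7 (\(b : Nat). \(f : Nat). succ f) 0)) (vnil Nat)
  ~> vcons Nat 0 (succ (elimNat (\(k : Nat). Nat) 7 (\(σ : Nat). \(b : Nat). succ b) 0)) (vnil Nat)
  ~> vcons Nat 0 8 (vnil Nat)
the term's type:
  Vec Nat 1


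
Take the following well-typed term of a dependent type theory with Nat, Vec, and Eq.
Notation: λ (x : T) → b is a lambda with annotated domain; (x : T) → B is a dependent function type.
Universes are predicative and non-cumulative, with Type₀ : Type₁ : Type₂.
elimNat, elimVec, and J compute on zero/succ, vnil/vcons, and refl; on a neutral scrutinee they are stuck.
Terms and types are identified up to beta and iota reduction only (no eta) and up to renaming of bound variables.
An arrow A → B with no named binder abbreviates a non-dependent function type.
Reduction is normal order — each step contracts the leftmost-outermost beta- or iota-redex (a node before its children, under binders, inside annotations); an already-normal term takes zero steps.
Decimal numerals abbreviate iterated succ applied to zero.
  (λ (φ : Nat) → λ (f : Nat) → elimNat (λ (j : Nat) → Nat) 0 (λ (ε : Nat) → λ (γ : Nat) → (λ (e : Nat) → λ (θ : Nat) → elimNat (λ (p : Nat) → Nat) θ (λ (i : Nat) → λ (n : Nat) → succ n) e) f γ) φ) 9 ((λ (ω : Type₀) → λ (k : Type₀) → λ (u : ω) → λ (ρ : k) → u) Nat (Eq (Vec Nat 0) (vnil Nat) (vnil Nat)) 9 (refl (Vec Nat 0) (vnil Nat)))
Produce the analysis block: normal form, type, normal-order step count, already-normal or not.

reduced normal form:
  81
the term's type:
  Nat
normal-order step count: 336
already normal: no
first contracted redex: a beta-redex


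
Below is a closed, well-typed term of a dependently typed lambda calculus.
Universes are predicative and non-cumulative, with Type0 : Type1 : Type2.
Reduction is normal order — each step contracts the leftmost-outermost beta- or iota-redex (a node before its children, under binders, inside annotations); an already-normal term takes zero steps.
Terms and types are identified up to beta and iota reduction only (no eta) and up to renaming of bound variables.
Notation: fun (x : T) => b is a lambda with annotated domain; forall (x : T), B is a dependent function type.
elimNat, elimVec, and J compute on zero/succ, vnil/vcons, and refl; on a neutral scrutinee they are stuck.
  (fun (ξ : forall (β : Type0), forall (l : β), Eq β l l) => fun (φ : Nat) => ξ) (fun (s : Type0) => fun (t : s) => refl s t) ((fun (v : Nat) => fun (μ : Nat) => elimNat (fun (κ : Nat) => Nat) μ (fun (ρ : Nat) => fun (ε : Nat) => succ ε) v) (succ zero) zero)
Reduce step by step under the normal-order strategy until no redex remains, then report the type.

normal-order reduction:
  (fun (ξ : forall (β : Type0), forall (l : β), Eq β l l) => fun (φ : Nat) => ξ) (fun (s : Type0) => fun (t : s) => refl s t) ((fun (v : Nat) => fun (μ : Nat) => elimNat (fun (κ : Nat) => Nat) μ (fun (ρ : Nat) => fun (ε : Nat) => succ ε) v) (succ zero) zero)
  ~> (fun (ξ : Nat) => fun (β : Type0) => fun (l : β) => refl β l) ((fun (φ : Nat) => fun (s : Nat) => elimNat (fun (t : Nat) => Nat) s (fun (v : Nat) => fun (μ : Nat) => succ μ) φ) (succ zero) zero)
  ~> fun (ξ : Type0) => fun (β : ξ) => refl ξ β
inferred type:
  forall (ξ : Type0), forall (β : ξ), Eq ξ β β
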